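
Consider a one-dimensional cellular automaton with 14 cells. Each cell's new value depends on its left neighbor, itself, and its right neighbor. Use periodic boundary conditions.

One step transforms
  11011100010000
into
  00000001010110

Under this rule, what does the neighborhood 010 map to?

1

At position 9 the neighborhood is 010; the next row has 1 there.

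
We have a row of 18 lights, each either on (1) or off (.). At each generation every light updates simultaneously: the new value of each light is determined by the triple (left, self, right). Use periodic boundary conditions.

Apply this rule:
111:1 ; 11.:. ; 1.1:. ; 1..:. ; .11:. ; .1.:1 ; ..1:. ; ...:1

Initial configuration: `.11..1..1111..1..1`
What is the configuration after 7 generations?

.....1...11...1..1
.111.1.1....1.1..1
..1..1.1.11.1.1..1
..1..1.1....1.1..1
..1..1.1.11.1.1..1  (repeats generation 3; period 2)
generation 7: ..1..1.1.11.1.1..1

..1..1.1.11.1.1..1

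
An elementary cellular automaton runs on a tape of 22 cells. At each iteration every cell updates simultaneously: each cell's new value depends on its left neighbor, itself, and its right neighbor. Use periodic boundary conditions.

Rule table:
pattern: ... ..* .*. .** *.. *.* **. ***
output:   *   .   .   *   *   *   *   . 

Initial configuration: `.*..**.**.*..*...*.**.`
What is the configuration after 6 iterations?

..*.******.*..**..****
*..**....**.*.***.*..*
**.*****.***.**.**.*.*
.***...***.********.**
**.***.*.***......****
.***.**.**.******.*...

.***.**.**.******.*...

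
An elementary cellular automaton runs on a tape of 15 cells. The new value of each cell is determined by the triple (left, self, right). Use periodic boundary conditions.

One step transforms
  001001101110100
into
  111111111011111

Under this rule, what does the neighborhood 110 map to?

1

At position 6 the neighborhood is 110; the next row has 1 there.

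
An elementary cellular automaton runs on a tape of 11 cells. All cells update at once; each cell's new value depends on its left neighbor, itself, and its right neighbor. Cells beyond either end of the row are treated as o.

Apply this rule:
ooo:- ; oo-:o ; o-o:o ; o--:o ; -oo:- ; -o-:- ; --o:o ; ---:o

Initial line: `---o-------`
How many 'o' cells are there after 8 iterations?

1

ooo-ooooooo
--oo-------
oo-oooooooo
-oo--------
o-ooooooooo
oo---------
-oooooooooo
o----------
count of o: 1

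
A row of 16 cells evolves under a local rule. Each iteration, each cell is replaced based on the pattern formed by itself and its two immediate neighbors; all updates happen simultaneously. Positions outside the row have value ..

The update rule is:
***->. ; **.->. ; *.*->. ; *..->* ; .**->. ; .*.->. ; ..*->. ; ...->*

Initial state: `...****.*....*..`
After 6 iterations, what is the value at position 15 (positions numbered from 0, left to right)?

**.......***..**
..******....*...
*.......***..***
.******....*....
.......***..****
******....*.....
position 15 holds .

.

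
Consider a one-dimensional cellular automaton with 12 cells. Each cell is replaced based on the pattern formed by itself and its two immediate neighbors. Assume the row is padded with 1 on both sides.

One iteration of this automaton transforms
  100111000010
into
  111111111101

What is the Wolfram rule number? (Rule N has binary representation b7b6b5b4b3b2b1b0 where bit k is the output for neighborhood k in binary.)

251

position 4: 111 → 1  (bit 7 = 1)
position 0: 110 → 1  (bit 6 = 1)
position 11: 101 → 1  (bit 5 = 1)
position 1: 100 → 1  (bit 4 = 1)
position 3: 011 → 1  (bit 3 = 1)
position 10: 010 → 0  (bit 2 = 0)
position 2: 001 → 1  (bit 1 = 1)
position 7: 000 → 1  (bit 0 = 1)
bits b7..b0 = 11111011 = 251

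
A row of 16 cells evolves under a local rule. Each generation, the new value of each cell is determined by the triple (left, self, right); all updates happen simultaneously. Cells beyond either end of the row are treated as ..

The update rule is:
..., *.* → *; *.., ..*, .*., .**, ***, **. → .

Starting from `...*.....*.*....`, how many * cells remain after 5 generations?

**...***..*..***
...*............
**...***********
...*............  (repeats generation 2; period 2)
generation 5: **...***********
count of *: 13

13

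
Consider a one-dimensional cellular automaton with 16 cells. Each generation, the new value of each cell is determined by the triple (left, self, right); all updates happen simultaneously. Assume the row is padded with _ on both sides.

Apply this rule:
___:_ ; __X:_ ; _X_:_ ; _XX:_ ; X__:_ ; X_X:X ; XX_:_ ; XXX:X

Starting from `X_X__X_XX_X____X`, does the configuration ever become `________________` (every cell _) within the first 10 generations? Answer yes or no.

yes

generation 1: _X____X__X______
generation 2: ________________
all cells are _ at generation 2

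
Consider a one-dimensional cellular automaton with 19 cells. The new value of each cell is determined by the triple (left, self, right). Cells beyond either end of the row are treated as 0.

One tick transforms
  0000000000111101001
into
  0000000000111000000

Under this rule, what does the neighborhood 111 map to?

1

At position 11 the neighborhood is 111; the next row has 1 there.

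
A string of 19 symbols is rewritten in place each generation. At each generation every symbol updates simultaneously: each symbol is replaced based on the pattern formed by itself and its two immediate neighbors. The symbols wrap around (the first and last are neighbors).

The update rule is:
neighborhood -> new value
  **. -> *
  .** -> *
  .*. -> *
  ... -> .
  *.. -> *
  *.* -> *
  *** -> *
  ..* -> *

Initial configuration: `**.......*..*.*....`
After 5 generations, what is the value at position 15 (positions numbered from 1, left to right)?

*

***.....********..*
****...************
*****.*************
*******************
*******************
position 15 holds *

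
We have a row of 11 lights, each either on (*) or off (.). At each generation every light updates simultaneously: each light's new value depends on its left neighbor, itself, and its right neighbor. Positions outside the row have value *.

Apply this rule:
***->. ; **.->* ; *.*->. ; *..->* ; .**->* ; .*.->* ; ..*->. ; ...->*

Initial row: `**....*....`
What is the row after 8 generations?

.**.*.**.*.

.****.****.
.*..*.*..*.
.**.*.**.*.
.**.*.**.*.  (fixed point — unchanged through generation 8)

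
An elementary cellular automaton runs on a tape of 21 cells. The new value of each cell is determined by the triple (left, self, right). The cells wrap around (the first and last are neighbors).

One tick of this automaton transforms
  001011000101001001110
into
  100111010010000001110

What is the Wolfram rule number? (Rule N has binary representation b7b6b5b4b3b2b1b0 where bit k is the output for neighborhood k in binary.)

position 18: 111 → 1  (bit 7 = 1)
position 5: 110 → 1  (bit 6 = 1)
position 3: 101 → 1  (bit 5 = 1)
position 6: 100 → 0  (bit 4 = 0)
position 4: 011 → 1  (bit 3 = 1)
position 2: 010 → 0  (bit 2 = 0)
position 1: 001 → 0  (bit 1 = 0)
position 0: 000 → 1  (bit 0 = 1)
bits b7..b0 = 11101001 = 233

233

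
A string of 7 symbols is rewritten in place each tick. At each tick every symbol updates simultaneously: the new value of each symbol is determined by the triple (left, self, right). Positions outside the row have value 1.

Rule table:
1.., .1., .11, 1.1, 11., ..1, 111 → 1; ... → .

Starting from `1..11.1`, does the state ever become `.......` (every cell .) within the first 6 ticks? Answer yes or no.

1111111
1111111  (fixed point — unchanged through tick 6)
tick 6 is 1111111, still not uniform .

no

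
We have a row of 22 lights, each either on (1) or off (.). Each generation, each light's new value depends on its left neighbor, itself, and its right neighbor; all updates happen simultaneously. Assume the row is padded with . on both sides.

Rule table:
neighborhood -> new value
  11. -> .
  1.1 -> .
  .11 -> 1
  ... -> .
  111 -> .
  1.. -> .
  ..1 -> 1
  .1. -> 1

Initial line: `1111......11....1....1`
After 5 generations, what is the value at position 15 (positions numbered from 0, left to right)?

1........11....11...11
1.......11....11...11.
1......11....11...11..
1.....11....11...11...
1....11....11...11....
position 15 holds .

.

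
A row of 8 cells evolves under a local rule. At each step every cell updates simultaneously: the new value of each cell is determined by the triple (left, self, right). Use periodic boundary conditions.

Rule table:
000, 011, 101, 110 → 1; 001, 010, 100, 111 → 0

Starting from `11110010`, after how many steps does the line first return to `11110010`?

4

10010001
10000101
10110011
11110010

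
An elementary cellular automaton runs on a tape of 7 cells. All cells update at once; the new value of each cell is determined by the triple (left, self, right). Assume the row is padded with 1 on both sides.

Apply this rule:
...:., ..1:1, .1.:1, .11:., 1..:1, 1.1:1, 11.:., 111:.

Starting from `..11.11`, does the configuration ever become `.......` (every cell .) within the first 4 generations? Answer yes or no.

11..1..
..11111
11.....
..1...1
generation 4 is ..1...1, still not uniform .

no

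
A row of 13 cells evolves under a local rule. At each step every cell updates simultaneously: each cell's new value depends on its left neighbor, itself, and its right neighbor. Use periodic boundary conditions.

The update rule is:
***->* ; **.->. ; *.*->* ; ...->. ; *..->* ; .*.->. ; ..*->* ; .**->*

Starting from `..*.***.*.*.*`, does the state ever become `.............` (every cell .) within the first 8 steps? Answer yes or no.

no

**.***.*.*.*.
*.***.*.*.*.*
.***.*.*.*.**
***.*.*.*.**.
**.*.*.*.**.*
*.*.*.*.**.**
.*.*.*.**.***
*.*.*.**.***.
step 8 is *.*.*.**.***., still not uniform .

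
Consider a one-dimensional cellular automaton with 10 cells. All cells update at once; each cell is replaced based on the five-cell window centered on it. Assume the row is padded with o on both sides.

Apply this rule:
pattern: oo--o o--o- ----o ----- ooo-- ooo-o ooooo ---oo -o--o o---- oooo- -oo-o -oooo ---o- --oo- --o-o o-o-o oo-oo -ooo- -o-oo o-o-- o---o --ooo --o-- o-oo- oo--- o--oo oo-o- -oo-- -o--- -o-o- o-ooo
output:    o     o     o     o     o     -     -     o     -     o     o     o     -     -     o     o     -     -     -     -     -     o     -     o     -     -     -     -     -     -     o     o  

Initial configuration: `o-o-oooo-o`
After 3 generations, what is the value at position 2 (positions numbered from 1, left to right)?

----o-o--o
-oo-oo----
--o----ooo
position 2 holds -

-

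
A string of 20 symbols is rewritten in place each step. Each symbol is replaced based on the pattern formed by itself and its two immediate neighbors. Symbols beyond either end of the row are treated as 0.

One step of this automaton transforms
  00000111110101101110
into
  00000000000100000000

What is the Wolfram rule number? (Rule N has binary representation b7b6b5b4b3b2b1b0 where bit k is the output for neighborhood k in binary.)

position 6: 111 → 0  (bit 7 = 0)
position 9: 110 → 0  (bit 6 = 0)
position 10: 101 → 0  (bit 5 = 0)
position 19: 100 → 0  (bit 4 = 0)
position 5: 011 → 0  (bit 3 = 0)
position 11: 010 → 1  (bit 2 = 1)
position 4: 001 → 0  (bit 1 = 0)
position 0: 000 → 0  (bit 0 = 0)
bits b7..b0 = 00000100 = 4

4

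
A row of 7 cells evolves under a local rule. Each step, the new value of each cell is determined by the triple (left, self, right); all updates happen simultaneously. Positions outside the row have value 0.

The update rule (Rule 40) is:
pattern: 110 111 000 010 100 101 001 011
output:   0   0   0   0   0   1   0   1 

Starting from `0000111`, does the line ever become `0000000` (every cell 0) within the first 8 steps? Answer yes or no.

yes

0000100
0000000
all cells are 0 at step 2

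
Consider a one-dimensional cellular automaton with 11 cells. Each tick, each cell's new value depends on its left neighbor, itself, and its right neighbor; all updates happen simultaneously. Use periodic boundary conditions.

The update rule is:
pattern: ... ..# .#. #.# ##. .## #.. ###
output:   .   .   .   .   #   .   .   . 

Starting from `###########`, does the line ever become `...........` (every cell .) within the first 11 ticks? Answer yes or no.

...........
all cells are . at tick 1

yes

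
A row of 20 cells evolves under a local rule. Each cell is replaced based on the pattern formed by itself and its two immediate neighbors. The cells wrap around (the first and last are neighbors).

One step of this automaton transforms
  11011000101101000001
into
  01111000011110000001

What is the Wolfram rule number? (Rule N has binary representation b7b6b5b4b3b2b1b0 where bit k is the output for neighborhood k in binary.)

position 0: 111 → 0  (bit 7 = 0)
position 1: 110 → 1  (bit 6 = 1)
position 2: 101 → 1  (bit 5 = 1)
position 5: 100 → 0  (bit 4 = 0)
position 3: 011 → 1  (bit 3 = 1)
position 8: 010 → 0  (bit 2 = 0)
position 7: 001 → 0  (bit 1 = 0)
position 6: 000 → 0  (bit 0 = 0)
bits b7..b0 = 01101000 = 104

104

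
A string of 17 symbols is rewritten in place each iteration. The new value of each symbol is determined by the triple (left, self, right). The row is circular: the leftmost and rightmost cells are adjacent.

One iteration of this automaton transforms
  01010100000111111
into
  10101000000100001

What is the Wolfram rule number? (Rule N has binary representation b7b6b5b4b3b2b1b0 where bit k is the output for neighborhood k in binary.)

104

position 12: 111 → 0  (bit 7 = 0)
position 16: 110 → 1  (bit 6 = 1)
position 0: 101 → 1  (bit 5 = 1)
position 6: 100 → 0  (bit 4 = 0)
position 11: 011 → 1  (bit 3 = 1)
position 1: 010 → 0  (bit 2 = 0)
position 10: 001 → 0  (bit 1 = 0)
position 7: 000 → 0  (bit 0 = 0)
bits b7..b0 = 01101000 = 104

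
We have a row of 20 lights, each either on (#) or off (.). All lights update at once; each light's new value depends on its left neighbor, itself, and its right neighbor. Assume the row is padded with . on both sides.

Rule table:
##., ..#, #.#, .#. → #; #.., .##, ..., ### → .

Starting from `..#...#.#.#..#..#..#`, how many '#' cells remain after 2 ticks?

tick 1: .##..######.##.##.##
tick 2: #.#.#.....##.##.##.#
count of #: 10

10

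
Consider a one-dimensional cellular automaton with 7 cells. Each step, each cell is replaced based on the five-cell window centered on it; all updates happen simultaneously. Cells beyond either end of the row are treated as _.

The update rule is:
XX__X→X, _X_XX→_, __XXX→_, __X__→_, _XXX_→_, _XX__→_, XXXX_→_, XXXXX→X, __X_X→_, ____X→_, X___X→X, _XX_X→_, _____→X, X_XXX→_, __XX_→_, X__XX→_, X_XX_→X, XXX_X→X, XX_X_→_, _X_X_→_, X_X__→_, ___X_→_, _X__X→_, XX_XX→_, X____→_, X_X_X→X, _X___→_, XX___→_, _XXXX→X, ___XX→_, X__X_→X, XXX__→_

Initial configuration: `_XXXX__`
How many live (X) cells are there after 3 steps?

3

__X____
_____XX
XXX____
count of X: 3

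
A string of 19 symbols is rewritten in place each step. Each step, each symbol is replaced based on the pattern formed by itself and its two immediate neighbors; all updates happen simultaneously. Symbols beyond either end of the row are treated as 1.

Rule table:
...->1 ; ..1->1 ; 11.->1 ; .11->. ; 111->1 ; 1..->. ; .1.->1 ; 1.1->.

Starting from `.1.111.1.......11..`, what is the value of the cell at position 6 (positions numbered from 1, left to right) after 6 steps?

.1..11.1.111111.1.1
.1.1.1.1..11111.1..
.1.1.1.1.1.1111.1.1
.1.1.1.1.1..111.1..
.1.1.1.1.1.1.11.1.1
.1.1.1.1.1.1..1.1..
position 6 holds 1

1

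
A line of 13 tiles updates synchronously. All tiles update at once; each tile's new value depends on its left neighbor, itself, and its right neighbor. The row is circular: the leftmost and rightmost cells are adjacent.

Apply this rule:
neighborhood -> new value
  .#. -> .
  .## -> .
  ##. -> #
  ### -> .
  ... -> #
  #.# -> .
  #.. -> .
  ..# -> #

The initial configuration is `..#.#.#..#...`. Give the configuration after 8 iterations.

##......#..##
.#.#####..#..
#......#.#..#
#.#####....#.
......#.###..
######....#.#
.....#.###...
#####....#.##

#####....#.##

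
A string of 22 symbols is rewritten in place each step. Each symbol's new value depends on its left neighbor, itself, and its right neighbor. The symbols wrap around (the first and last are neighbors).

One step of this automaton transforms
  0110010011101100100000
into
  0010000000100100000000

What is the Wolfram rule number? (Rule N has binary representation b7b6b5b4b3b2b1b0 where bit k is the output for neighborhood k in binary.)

64

position 9: 111 → 0  (bit 7 = 0)
position 2: 110 → 1  (bit 6 = 1)
position 11: 101 → 0  (bit 5 = 0)
position 3: 100 → 0  (bit 4 = 0)
position 1: 011 → 0  (bit 3 = 0)
position 5: 010 → 0  (bit 2 = 0)
position 0: 001 → 0  (bit 1 = 0)
position 18: 000 → 0  (bit 0 = 0)
bits b7..b0 = 01000000 = 64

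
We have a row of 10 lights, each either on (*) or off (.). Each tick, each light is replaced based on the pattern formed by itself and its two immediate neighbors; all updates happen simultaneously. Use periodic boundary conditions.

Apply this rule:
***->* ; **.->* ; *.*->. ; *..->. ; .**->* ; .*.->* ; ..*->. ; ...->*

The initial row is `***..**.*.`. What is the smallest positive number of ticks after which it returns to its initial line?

tick 1: ***..**.*.

1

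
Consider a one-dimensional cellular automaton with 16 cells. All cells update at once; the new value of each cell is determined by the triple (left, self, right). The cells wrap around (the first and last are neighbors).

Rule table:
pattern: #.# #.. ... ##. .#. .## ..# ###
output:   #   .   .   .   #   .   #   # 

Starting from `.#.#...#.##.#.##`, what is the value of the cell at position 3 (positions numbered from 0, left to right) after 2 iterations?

####..###..###..
.##..#.#..#.#..#
position 3 holds .

.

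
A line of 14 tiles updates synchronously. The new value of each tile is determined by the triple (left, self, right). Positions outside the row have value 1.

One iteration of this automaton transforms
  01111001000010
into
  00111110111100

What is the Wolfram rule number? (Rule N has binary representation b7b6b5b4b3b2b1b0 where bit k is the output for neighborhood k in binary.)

211

position 2: 111 → 1  (bit 7 = 1)
position 4: 110 → 1  (bit 6 = 1)
position 0: 101 → 0  (bit 5 = 0)
position 5: 100 → 1  (bit 4 = 1)
position 1: 011 → 0  (bit 3 = 0)
position 7: 010 → 0  (bit 2 = 0)
position 6: 001 → 1  (bit 1 = 1)
position 9: 000 → 1  (bit 0 = 1)
bits b7..b0 = 11010011 = 211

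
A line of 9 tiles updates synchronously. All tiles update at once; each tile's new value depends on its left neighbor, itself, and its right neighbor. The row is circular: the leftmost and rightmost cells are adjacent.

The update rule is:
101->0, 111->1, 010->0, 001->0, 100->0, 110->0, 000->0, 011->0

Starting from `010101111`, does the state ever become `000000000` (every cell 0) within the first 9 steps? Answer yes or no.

yes

000000110
000000000
all cells are 0 at step 2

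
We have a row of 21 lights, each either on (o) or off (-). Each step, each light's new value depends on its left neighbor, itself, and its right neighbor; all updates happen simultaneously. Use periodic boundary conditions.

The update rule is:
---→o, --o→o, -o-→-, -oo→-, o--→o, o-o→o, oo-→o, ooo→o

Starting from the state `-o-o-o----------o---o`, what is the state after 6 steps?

-ooo-o-o-o-oooooooooo

o-o-o-oooooooooo-ooo-
-o-o-o-oooooooooo-ooo
o-o-o-o-oooooooooo-oo
oo-o-o-o-oooooooooo-o
ooo-o-o-o-oooooooooo-
-ooo-o-o-o-oooooooooo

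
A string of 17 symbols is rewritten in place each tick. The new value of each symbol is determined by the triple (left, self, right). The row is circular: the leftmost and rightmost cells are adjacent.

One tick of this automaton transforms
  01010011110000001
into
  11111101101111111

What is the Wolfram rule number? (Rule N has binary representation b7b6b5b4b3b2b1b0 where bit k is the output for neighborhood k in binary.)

position 7: 111 → 1  (bit 7 = 1)
position 9: 110 → 0  (bit 6 = 0)
position 0: 101 → 1  (bit 5 = 1)
position 4: 100 → 1  (bit 4 = 1)
position 6: 011 → 0  (bit 3 = 0)
position 1: 010 → 1  (bit 2 = 1)
position 5: 001 → 1  (bit 1 = 1)
position 11: 000 → 1  (bit 0 = 1)
bits b7..b0 = 10110111 = 183

183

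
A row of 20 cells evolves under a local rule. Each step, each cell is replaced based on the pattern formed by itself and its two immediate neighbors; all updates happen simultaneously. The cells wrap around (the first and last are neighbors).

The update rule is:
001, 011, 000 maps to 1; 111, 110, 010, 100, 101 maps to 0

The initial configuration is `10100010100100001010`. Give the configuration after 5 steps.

step 1: 00001100001001110000
step 2: 11111001110011000111
step 3: 00000011000110011100
step 4: 11111110011100110001
step 5: 00000000110001100111

00000000110001100111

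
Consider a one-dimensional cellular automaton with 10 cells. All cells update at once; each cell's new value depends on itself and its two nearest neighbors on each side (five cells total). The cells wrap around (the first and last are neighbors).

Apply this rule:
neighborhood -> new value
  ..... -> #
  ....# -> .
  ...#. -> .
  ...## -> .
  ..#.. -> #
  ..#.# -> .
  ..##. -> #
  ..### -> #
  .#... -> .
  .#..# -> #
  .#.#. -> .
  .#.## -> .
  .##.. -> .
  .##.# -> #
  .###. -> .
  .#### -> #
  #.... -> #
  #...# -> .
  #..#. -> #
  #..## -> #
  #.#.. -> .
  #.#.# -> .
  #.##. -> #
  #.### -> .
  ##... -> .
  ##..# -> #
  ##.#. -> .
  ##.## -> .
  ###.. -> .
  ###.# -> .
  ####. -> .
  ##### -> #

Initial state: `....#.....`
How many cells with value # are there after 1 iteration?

7

##..#.####
count of #: 7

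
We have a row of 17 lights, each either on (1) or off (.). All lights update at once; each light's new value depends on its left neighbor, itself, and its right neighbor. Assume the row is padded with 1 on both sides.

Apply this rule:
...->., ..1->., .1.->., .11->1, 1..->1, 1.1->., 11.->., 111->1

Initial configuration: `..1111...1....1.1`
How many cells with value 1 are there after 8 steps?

1.111.1...1.....1
..11...1...1....1
1.1.1...1...1...1
.....1...1...1..1
1.....1...1...1.1
.1.....1...1....1
..1.....1...1...1
1..1.....1...1..1
count of 1: 5

5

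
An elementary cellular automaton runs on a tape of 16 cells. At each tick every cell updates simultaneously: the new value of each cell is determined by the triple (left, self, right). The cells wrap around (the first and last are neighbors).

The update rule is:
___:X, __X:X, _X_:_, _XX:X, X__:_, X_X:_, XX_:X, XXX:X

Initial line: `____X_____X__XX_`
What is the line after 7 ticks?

tick 1: XXXX__XXXX__XXX_
tick 2: XXXX_XXXXX_XXXX_
tick 3: XXXX_XXXXX_XXXX_  (fixed point — unchanged through tick 7)

XXXX_XXXXX_XXXX_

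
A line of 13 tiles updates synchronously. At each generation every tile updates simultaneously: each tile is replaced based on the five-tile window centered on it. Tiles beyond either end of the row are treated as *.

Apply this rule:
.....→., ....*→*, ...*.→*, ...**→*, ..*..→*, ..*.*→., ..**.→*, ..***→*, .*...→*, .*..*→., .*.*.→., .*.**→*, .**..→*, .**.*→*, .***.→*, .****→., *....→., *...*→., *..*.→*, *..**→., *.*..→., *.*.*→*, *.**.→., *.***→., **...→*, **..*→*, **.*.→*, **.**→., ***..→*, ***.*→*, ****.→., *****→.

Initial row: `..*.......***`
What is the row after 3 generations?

generation 1: ****....***..
generation 2: ...**.******.
generation 3: *.***......*.

*.***......*.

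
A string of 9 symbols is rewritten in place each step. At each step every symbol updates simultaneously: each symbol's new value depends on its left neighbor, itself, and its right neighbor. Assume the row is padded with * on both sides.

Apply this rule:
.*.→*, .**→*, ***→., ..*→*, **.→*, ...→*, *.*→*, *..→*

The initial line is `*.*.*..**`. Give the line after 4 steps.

********.
.......**
********.  (repeats step 1; period 2)
step 4: .......**

.......**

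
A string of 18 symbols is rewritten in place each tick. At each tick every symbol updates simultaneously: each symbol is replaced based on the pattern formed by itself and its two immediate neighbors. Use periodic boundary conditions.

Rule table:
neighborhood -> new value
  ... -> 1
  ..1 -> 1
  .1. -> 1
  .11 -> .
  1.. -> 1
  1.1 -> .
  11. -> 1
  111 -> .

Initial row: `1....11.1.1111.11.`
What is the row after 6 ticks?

11111.1.1....1..1.
....1.1.111111111.
11111.1.........11
....1.1111111111..
11111..........111
....11111111111...

....11111111111...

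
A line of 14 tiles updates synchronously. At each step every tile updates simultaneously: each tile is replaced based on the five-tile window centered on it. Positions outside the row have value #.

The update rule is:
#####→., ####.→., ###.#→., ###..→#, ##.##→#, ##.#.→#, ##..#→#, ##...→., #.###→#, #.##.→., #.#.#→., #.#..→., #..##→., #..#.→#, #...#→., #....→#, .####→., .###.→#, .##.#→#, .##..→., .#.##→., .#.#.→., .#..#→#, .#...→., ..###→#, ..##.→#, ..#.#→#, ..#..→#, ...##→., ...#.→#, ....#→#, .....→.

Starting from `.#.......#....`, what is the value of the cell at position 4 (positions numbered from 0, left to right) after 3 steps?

step 1: #..#...###.##.
step 2: ####...##.#.##
step 3: ...#...###..#.
position 4 holds .

.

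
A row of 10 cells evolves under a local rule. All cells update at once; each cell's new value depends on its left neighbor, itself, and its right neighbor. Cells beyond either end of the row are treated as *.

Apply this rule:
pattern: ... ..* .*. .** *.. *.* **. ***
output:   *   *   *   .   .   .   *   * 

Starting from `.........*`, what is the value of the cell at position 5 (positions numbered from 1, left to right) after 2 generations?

generation 1: .********.
generation 2: ..*******.
position 5 holds *

*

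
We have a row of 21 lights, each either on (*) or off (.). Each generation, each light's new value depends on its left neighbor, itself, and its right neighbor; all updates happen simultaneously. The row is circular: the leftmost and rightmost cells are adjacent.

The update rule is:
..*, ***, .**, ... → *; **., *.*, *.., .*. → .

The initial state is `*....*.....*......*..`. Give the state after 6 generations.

..****..*****..*..***

generation 1: ..***..****..*****..*
generation 2: .***..****..*****..*.
generation 3: ***..****..*****..*..
generation 4: **..****..*****..*..*
generation 5: *..****..*****..*..**
generation 6: ..****..*****..*..***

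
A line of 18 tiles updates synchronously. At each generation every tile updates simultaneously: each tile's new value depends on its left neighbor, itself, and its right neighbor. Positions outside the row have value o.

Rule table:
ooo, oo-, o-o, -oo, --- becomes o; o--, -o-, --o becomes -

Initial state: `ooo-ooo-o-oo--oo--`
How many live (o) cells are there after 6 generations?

14

oooooooo-ooo--oo--
oooooooooooo--oo--
oooooooooooo--oo--  (fixed point — unchanged through generation 6)
count of o: 14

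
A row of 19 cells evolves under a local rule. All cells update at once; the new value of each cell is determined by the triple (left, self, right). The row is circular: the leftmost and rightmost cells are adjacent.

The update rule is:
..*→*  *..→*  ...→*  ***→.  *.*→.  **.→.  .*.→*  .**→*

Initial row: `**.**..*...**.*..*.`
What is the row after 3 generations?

generation 1: *..*.*******..****.
generation 2: ****.*......***....
generation 3: *....********..****

*....********..****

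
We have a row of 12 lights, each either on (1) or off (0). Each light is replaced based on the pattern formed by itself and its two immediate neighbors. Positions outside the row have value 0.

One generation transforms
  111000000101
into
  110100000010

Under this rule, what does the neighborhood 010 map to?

At position 9 the neighborhood is 010; the next row has 0 there.

0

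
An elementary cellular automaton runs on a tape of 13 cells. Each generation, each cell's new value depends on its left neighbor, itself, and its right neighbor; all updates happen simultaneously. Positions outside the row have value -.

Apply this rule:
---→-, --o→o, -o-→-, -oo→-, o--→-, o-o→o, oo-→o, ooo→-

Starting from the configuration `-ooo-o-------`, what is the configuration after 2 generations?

generation 1: o--oo--------
generation 2: --o-o--------

--o-o--------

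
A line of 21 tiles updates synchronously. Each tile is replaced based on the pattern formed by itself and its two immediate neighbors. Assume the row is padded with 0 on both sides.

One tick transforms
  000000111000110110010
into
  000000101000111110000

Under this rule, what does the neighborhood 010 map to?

At position 19 the neighborhood is 010; the next row has 0 there.

0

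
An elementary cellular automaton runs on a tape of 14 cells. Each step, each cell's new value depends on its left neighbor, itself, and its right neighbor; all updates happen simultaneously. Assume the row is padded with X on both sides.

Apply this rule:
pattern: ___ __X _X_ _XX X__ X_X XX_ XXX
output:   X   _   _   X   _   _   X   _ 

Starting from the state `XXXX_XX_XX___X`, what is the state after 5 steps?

step 1: ___X_XX_XX_X_X
step 2: _X___XX_XX___X
step 3: ___X_XX_XX_X_X  (repeats step 1; period 2)
step 5: ___X_XX_XX_X_X

___X_XX_XX_X_X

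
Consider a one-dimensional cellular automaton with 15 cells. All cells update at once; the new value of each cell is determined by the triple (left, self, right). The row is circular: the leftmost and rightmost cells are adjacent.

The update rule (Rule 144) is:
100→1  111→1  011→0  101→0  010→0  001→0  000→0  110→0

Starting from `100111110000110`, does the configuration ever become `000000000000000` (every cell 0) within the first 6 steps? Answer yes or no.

no

step 1: 010011101000000
step 2: 001001000100000
step 3: 000100100010000
step 4: 000010010001000
step 5: 000001001000100
step 6: 000000100100010
step 6 is 000000100100010, still not uniform 0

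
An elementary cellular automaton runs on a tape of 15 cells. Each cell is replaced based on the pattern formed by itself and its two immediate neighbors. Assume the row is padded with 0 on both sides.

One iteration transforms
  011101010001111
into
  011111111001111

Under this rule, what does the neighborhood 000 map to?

At position 9 the neighborhood is 000; the next row has 0 there.

0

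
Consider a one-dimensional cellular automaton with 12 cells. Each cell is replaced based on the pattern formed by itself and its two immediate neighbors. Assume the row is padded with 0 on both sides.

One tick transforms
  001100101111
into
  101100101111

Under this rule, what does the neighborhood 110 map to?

At position 3 the neighborhood is 110; the next row has 1 there.

1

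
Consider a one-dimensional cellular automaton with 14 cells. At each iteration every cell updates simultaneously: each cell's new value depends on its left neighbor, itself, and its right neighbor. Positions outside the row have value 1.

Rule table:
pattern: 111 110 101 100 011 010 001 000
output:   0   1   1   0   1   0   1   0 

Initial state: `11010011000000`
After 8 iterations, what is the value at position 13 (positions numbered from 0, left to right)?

0

01100111000001
11101101000011
00111110000110
01100010001111
11100100011000
00101000111001
01010001101011
10100011110110
position 13 holds 0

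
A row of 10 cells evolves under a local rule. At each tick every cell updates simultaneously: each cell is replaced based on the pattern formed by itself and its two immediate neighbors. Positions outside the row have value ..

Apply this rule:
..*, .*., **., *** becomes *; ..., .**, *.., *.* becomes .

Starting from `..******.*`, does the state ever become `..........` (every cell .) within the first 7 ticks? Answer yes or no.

no

tick 1: .*.*****.*
tick 2: **..****.*
tick 3: .*.*.***.*
tick 4: **.*..**.*
tick 5: .*.*.*.*.*
tick 6: **.*.*.*.*
tick 7: .*.*.*.*.*
tick 7 is .*.*.*.*.*, still not uniform .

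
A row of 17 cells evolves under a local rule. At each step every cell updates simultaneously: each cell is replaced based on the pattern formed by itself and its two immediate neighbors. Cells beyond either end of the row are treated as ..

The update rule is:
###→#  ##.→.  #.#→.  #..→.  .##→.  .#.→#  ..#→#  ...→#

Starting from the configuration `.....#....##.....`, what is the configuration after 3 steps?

######.###...####
.####...#..##.##.
#.##..###.#......

#.##..###.#......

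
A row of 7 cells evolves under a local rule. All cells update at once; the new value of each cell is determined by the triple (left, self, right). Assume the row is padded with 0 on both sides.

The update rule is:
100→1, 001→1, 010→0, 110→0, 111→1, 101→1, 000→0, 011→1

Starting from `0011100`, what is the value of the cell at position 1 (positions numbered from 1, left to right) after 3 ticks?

1

0111010
1110101
1101010
position 1 holds 1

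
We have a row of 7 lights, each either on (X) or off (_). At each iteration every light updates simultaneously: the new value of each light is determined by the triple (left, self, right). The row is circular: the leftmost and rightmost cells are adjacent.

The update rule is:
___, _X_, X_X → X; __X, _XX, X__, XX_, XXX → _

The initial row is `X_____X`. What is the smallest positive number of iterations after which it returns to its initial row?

2

iteration 1: __XXX__
iteration 2: X_____X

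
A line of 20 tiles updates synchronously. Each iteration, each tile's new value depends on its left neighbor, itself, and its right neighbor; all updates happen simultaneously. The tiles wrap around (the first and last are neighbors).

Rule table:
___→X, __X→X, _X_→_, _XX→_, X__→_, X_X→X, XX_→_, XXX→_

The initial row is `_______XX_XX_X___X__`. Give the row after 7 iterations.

__XXXXXXXX__X__X__XX

XXXXXXX__X__X__XX__X
________X__X__X___X_
XXXXXXXX__X__X__XX__
_________X__X__X___X
_XXXXXXXX__X__X__XX_
X_________X__X__X___
__XXXXXXXX__X__X__XX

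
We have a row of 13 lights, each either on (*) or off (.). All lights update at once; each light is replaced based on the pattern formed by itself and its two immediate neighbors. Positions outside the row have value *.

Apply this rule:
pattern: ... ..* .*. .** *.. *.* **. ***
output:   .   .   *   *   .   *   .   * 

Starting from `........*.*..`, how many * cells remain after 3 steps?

........***..
........**...
........*....
count of *: 1

1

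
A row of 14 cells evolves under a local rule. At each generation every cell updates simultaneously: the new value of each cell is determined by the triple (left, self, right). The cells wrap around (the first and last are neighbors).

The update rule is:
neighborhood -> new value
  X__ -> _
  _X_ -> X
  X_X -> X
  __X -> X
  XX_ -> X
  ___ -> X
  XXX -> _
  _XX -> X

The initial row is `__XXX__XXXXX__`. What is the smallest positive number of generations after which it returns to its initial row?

5

XXX_X_XX___X_X
__XXXXXX_XXXXX
_XX____XXX___X
XXX_XXXX_X_XXX
__XXX__XXXXX__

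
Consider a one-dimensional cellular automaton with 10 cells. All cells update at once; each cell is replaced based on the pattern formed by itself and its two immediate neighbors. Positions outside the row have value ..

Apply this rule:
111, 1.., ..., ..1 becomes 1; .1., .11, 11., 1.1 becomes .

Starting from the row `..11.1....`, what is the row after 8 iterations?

.....1111.

11....1111
..1111.11.
11.11....1
.....1111.
11111.11.1
.111......
1.1.111111
.....1111.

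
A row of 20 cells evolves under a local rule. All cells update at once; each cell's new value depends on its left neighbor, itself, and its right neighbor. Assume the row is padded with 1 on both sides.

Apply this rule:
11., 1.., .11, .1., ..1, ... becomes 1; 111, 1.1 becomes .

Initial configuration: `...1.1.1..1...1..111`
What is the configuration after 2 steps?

step 1: 1111.1.11111111111..
step 2: ...1.1.1.........111

...1.1.1.........111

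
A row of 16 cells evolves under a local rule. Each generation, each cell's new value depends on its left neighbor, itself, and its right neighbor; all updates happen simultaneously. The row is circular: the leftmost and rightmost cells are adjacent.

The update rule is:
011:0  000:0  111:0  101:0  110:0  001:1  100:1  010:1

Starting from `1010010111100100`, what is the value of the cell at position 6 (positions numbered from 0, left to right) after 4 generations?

1011110000011111
0000001000100000
0000011101110000
0000100000001000
position 6 holds 0

0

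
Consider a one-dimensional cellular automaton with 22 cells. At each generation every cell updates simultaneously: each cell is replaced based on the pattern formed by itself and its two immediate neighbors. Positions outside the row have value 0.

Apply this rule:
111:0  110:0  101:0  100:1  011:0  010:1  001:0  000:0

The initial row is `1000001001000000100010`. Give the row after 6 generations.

0000001000000001000000

1100001101100000110011
0010000000010000001000
0011000000011000001100
0000100000000100000010
0000110000000110000011
0000001000000001000000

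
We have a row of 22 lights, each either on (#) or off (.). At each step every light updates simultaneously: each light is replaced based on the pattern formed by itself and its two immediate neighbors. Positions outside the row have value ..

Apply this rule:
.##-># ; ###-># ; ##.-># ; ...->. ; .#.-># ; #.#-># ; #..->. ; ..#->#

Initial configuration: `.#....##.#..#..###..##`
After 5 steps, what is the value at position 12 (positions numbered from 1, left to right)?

#

step 1: ##...#####.##.####.###
step 2: ##..##################
step 3: ##.###################
step 4: ######################
step 5: ######################
position 12 holds #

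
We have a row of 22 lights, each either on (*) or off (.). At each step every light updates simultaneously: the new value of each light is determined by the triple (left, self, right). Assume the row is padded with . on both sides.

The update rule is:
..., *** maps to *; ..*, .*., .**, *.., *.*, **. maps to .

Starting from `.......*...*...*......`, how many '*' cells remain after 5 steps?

******...*...*...*****
.****..*...*...*..***.
..**.....*...*.....*..
*....***...*...***...*
..**..*..*...*..*..*..
count of *: 7

7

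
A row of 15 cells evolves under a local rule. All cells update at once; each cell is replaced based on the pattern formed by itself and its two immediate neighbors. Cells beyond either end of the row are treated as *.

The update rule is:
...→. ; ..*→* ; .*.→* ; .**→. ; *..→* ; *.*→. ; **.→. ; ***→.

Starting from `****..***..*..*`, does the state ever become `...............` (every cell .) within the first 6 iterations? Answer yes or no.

iteration 1: ....**...*****.
iteration 2: *..*..*.*......
iteration 3: .******.**....*
iteration 4: ..........*..*.
iteration 5: *........*****.
iteration 6: .*......*......
iteration 6 is .*......*......, still not uniform .

no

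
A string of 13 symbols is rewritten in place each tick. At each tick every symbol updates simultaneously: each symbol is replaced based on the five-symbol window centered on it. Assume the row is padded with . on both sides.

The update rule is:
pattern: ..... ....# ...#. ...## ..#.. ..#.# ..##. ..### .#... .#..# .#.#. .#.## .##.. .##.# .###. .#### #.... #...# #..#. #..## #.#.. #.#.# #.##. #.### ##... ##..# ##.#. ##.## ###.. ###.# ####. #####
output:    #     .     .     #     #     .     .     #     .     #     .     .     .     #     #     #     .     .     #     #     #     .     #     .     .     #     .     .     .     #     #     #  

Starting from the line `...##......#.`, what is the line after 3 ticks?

..#...#####..

#.#....##..#.
..#...#..###.
..#...#####..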